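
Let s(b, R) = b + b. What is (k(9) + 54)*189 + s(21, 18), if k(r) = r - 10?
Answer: 10059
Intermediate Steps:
s(b, R) = 2*b
k(r) = -10 + r
(k(9) + 54)*189 + s(21, 18) = ((-10 + 9) + 54)*189 + 2*21 = (-1 + 54)*189 + 42 = 53*189 + 42 = 10017 + 42 = 10059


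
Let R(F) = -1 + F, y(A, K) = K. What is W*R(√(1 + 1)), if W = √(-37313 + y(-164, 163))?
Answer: 5*I*√1486*(-1 + √2) ≈ 79.837*I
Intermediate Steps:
W = 5*I*√1486 (W = √(-37313 + 163) = √(-37150) = 5*I*√1486 ≈ 192.74*I)
W*R(√(1 + 1)) = (5*I*√1486)*(-1 + √(1 + 1)) = (5*I*√1486)*(-1 + √2) = 5*I*√1486*(-1 + √2)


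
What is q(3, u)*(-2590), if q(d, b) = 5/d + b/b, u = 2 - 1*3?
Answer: -20720/3 ≈ -6906.7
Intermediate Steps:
u = -1 (u = 2 - 3 = -1)
q(d, b) = 1 + 5/d (q(d, b) = 5/d + 1 = 1 + 5/d)
q(3, u)*(-2590) = ((5 + 3)/3)*(-2590) = ((⅓)*8)*(-2590) = (8/3)*(-2590) = -20720/3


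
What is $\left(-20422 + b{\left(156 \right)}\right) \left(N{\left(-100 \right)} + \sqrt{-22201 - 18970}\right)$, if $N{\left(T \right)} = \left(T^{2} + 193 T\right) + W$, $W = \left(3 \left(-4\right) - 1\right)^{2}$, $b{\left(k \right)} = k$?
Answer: $185048846 - 20266 i \sqrt{41171} \approx 1.8505 \cdot 10^{8} - 4.1121 \cdot 10^{6} i$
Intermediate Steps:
$W = 169$ ($W = \left(-12 - 1\right)^{2} = \left(-13\right)^{2} = 169$)
$N{\left(T \right)} = 169 + T^{2} + 193 T$ ($N{\left(T \right)} = \left(T^{2} + 193 T\right) + 169 = 169 + T^{2} + 193 T$)
$\left(-20422 + b{\left(156 \right)}\right) \left(N{\left(-100 \right)} + \sqrt{-22201 - 18970}\right) = \left(-20422 + 156\right) \left(\left(169 + \left(-100\right)^{2} + 193 \left(-100\right)\right) + \sqrt{-22201 - 18970}\right) = - 20266 \left(\left(169 + 10000 - 19300\right) + \sqrt{-41171}\right) = - 20266 \left(-9131 + i \sqrt{41171}\right) = 185048846 - 20266 i \sqrt{41171}$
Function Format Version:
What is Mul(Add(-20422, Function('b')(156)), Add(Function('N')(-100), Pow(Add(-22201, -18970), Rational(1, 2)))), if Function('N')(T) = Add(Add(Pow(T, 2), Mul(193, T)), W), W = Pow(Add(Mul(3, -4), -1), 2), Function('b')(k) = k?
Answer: Add(185048846, Mul(-20266, I, Pow(41171, Rational(1, 2)))) ≈ Add(1.8505e+8, Mul(-4.1121e+6, I))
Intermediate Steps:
W = 169 (W = Pow(Add(-12, -1), 2) = Pow(-13, 2) = 169)
Function('N')(T) = Add(169, Pow(T, 2), Mul(193, T)) (Function('N')(T) = Add(Add(Pow(T, 2), Mul(193, T)), 169) = Add(169, Pow(T, 2), Mul(193, T)))
Mul(Add(-20422, Function('b')(156)), Add(Function('N')(-100), Pow(Add(-22201, -18970), Rational(1, 2)))) = Mul(Add(-20422, 156), Add(Add(169, Pow(-100, 2), Mul(193, -100)), Pow(Add(-22201, -18970), Rational(1, 2)))) = Mul(-20266, Add(Add(169, 10000, -19300), Pow(-41171, Rational(1, 2)))) = Mul(-20266, Add(-9131, Mul(I, Pow(41171, Rational(1, 2))))) = Add(185048846, Mul(-20266, I, Pow(41171, Rational(1, 2))))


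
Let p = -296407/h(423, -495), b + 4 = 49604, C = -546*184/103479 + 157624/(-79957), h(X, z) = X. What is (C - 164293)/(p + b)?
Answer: -191670230050857243/57046662348906793 ≈ -3.3599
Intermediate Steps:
C = -8114524648/2757956801 (C = -100464*1/103479 + 157624*(-1/79957) = -33488/34493 - 157624/79957 = -8114524648/2757956801 ≈ -2.9422)
b = 49600 (b = -4 + 49604 = 49600)
p = -296407/423 ≈ -700.73
(C - 164293)/(p + b) = (-8114524648/2757956801 - 164293)/(-296407/423 + 49600) = -453121111231341/(2757956801*20684393/423) = -453121111231341/2757956801*423/20684393 = -191670230050857243/57046662348906793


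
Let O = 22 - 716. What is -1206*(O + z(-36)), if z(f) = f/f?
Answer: 835758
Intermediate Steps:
z(f) = 1
O = -694
-1206*(O + z(-36)) = -1206*(-694 + 1) = -1206*(-693) = 835758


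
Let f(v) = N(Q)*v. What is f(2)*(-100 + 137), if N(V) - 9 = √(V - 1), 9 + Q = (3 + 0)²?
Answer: 666 + 74*I ≈ 666.0 + 74.0*I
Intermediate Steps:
Q = 0 (Q = -9 + (3 + 0)² = -9 + 3² = -9 + 9 = 0)
N(V) = 9 + √(-1 + V) (N(V) = 9 + √(V - 1) = 9 + √(-1 + V))
f(v) = v*(9 + I) (f(v) = (9 + √(-1 + 0))*v = (9 + √(-1))*v = (9 + I)*v = v*(9 + I))
f(2)*(-100 + 137) = (2*(9 + I))*(-100 + 137) = (18 + 2*I)*37 = 666 + 74*I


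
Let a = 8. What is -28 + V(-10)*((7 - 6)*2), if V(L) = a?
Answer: -12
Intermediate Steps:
V(L) = 8
-28 + V(-10)*((7 - 6)*2) = -28 + 8*((7 - 6)*2) = -28 + 8*(1*2) = -28 + 8*2 = -28 + 16 = -12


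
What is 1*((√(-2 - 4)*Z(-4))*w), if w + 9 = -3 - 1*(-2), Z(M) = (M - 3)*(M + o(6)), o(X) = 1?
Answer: -210*I*√6 ≈ -514.39*I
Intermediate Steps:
Z(M) = (1 + M)*(-3 + M) (Z(M) = (M - 3)*(M + 1) = (-3 + M)*(1 + M) = (1 + M)*(-3 + M))
w = -10 (w = -9 + (-3 - 1*(-2)) = -9 + (-3 + 2) = -9 - 1 = -10)
1*((√(-2 - 4)*Z(-4))*w) = 1*((√(-2 - 4)*(-3 + (-4)² - 2*(-4)))*(-10)) = 1*((√(-6)*(-3 + 16 + 8))*(-10)) = 1*(((I*√6)*21)*(-10)) = 1*((21*I*√6)*(-10)) = 1*(-210*I*√6) = -210*I*√6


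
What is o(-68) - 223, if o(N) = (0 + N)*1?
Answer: -291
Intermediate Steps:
o(N) = N (o(N) = N*1 = N)
o(-68) - 223 = -68 - 223 = -291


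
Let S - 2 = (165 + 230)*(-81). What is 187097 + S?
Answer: 155104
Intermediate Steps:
S = -31993 (S = 2 + (165 + 230)*(-81) = 2 + 395*(-81) = 2 - 31995 = -31993)
187097 + S = 187097 - 31993 = 155104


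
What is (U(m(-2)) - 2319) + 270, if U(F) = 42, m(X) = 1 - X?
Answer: -2007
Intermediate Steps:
(U(m(-2)) - 2319) + 270 = (42 - 2319) + 270 = -2277 + 270 = -2007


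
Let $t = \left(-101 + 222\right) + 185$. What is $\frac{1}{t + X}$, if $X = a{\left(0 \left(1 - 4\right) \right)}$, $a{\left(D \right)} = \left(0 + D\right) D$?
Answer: $\frac{1}{306} \approx 0.003268$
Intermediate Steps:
$a{\left(D \right)} = D^{2}$ ($a{\left(D \right)} = D D = D^{2}$)
$X = 0$ ($X = \left(0 \left(1 - 4\right)\right)^{2} = \left(0 \left(-3\right)\right)^{2} = 0^{2} = 0$)
$t = 306$ ($t = 121 + 185 = 306$)
$\frac{1}{t + X} = \frac{1}{306 + 0} = \frac{1}{306}$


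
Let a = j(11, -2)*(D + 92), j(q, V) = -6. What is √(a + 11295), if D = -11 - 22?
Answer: √10941 ≈ 104.60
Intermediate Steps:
D = -33
a = -354 (a = -6*(-33 + 92) = -6*59 = -354)
√(a + 11295) = √(-354 + 11295) = √10941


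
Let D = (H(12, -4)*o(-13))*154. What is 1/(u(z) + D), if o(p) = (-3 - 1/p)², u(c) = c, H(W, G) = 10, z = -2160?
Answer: 169/1858720 ≈ 9.0923e-5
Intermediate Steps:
D = 2223760/169 (D = (10*((1 + 3*(-13))²/(-13)²))*154 = (10*((1 - 39)²/169))*154 = (10*((1/169)*(-38)²))*154 = (10*((1/169)*1444))*154 = (10*(1444/169))*154 = (14440/169)*154 = 2223760/169 ≈ 13158.)
1/(u(z) + D) = 1/(-2160 + 2223760/169) = 1/(1858720/169) = 169/1858720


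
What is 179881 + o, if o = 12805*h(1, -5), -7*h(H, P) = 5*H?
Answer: 1195142/7 ≈ 1.7073e+5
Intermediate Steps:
h(H, P) = -5*H/7
o = -64025/7 (o = 12805*(-5/7*1) = 12805*(-5/7) = -64025/7 ≈ -9146.4)
179881 + o = 179881 - 64025/7 = 1195142/7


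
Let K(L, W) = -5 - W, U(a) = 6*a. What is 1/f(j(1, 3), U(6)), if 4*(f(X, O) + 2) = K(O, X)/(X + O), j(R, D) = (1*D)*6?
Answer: -216/455 ≈ -0.47473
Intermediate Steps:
j(R, D) = 6*D (j(R, D) = D*6 = 6*D)
f(X, O) = -2 + (-5 - X)/(4*(O + X)) (f(X, O) = -2 + ((-5 - X)/(X + O))/4 = -2 + ((-5 - X)/(O + X))/4 = -2 + (-5 - X)/(4*(O + X)))
1/f(j(1, 3), U(6)) = 1/((-5 - 54*3 - 48*6)/(4*(6*6 + 6*3))) = 1/((-5 - 9*18 - 8*36)/(4*(36 + 18))) = 1/((¼)*(-5 - 162 - 288)/54) = 1/((¼)*(1/54)*(-455)) = 1/(-455/216) = -216/455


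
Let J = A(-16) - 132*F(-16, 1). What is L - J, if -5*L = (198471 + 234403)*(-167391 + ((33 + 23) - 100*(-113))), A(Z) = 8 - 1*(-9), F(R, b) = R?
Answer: 13508696789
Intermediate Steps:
A(Z) = 17 (A(Z) = 8 + 9 = 17)
J = 2129 (J = 17 - 132*(-16) = 17 + 2112 = 2129)
L = 13508698918 (L = -(198471 + 234403)*(-167391 + ((33 + 23) - 100*(-113)))/5 = -432874*(-167391 + (56 + 11300))/5 = -432874*(-167391 + 11356)/5 = -432874*(-156035)/5 = -⅕*(-67543494590) = 13508698918)
L - J = 13508698918 - 1*2129 = 13508698918 - 2129 = 13508696789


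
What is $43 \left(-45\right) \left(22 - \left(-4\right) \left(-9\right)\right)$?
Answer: $27090$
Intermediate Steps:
$43 \left(-45\right) \left(22 - \left(-4\right) \left(-9\right)\right) = - 1935 \left(22 - 36\right) = \left(-1935\right) \left(-14\right) = 27090$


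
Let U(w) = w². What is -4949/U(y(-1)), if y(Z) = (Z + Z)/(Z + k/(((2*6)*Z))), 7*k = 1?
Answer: -729725/576 ≈ -1266.9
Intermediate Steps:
k = ⅐ (k = (⅐)*1 = ⅐ ≈ 0.14286)
y(Z) = 2*Z/(Z + 1/(84*Z)) (y(Z) = (Z + Z)/(Z + 1/(7*(((2*6)*Z)))) = (2*Z)/(Z + 1/(7*((12*Z)))) = (2*Z)/(Z + (1/(12*Z))/7) = (2*Z)/(Z + 1/(84*Z)) = 2*Z/(Z + 1/(84*Z)))
-4949/U(y(-1)) = -4949*(1 + 84*(-1)²)²/28224 = -4949*(1 + 84*1)²/28224 = -4949*(1 + 84)²/28224 = -4949/((168*1/85)²) = -4949/((168*1*(1/85))²) = -4949/((168/85)²) = -4949/28224/7225 = -4949*7225/28224 = -729725/576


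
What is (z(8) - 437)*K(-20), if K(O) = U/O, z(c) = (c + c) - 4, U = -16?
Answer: -340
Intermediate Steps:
z(c) = -4 + 2*c (z(c) = 2*c - 4 = -4 + 2*c)
K(O) = -16/O
(z(8) - 437)*K(-20) = ((-4 + 2*8) - 437)*(-16/(-20)) = ((-4 + 16) - 437)*(-16*(-1/20)) = (12 - 437)*(4/5) = -425*4/5 = -340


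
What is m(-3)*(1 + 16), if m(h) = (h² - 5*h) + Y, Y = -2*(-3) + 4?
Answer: 578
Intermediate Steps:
Y = 10 (Y = 6 + 4 = 10)
m(h) = 10 + h² - 5*h (m(h) = (h² - 5*h) + 10 = 10 + h² - 5*h)
m(-3)*(1 + 16) = (10 + (-3)² - 5*(-3))*(1 + 16) = (10 + 9 + 15)*17 = 34*17 = 578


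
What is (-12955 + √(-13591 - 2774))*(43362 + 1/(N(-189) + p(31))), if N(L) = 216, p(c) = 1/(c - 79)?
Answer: -5823711700410/10367 + 449533902*I*√16365/10367 ≈ -5.6176e+8 + 5.5471e+6*I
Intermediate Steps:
p(c) = 1/(-79 + c)
(-12955 + √(-13591 - 2774))*(43362 + 1/(N(-189) + p(31))) = (-12955 + √(-13591 - 2774))*(43362 + 1/(216 + 1/(-79 + 31))) = (-12955 + √(-16365))*(43362 + 1/(216 + 1/(-48))) = (-12955 + I*√16365)*(43362 + 1/(216 - 1/48)) = (-12955 + I*√16365)*(43362 + 1/(10367/48)) = (-12955 + I*√16365)*(43362 + 48/10367) = (-12955 + I*√16365)*(449533902/10367) = -5823711700410/10367 + 449533902*I*√16365/10367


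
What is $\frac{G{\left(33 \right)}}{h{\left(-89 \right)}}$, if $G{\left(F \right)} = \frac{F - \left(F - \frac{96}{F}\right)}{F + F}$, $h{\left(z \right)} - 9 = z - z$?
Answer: $\frac{16}{3267} \approx 0.0048975$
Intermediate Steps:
$h{\left(z \right)} = 9$ ($h{\left(z \right)} = 9 + \left(z - z\right) = 9 + 0 = 9$)
$G{\left(F \right)} = \frac{48}{F^{2}}$ ($G{\left(F \right)} = \frac{F - \left(F - \frac{96}{F}\right)}{2 F} = \frac{96}{F} \frac{1}{2 F} = \frac{48}{F^{2}}$)
$\frac{G{\left(33 \right)}}{h{\left(-89 \right)}} = \frac{48 \cdot \frac{1}{1089}}{9} = 48 \cdot \frac{1}{1089} \cdot \frac{1}{9} = \frac{16}{363} \cdot \frac{1}{9} = \frac{16}{3267}$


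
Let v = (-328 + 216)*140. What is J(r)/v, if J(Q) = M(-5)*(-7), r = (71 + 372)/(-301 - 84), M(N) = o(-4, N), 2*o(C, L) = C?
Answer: -1/1120 ≈ -0.00089286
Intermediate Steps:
o(C, L) = C/2
M(N) = -2 (M(N) = (1/2)*(-4) = -2)
r = -443/385 (r = 443/(-385) = 443*(-1/385) = -443/385 ≈ -1.1507)
J(Q) = 14 (J(Q) = -2*(-7) = 14)
v = -15680 (v = -112*140 = -15680)
J(r)/v = 14/(-15680) = 14*(-1/15680) = -1/1120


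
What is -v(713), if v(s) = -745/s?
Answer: 745/713 ≈ 1.0449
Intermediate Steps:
-v(713) = -(-745)/713 = -1*(-745/713) = 745/713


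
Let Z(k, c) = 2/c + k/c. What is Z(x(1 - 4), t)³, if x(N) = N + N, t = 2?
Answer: -8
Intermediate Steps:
x(N) = 2*N
Z(x(1 - 4), t)³ = ((2 + 2*(1 - 4))/2)³ = ((2 + 2*(-3))/2)³ = ((2 - 6)/2)³ = ((½)*(-4))³ = (-2)³ = -8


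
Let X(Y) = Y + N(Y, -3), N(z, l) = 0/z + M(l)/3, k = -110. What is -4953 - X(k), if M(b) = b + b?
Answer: -4841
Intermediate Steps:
M(b) = 2*b
N(z, l) = 2*l/3 (N(z, l) = 0/z + (2*l)/3 = 0 + (2*l)*(⅓) = 0 + 2*l/3 = 2*l/3)
X(Y) = -2 + Y (X(Y) = Y + (⅔)*(-3) = Y - 2 = -2 + Y)
-4953 - X(k) = -4953 - (-2 - 110) = -4953 - 1*(-112) = -4953 + 112 = -4841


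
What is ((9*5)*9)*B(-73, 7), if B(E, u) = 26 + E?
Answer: -19035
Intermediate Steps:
((9*5)*9)*B(-73, 7) = ((9*5)*9)*(26 - 73) = (45*9)*(-47) = 405*(-47) = -19035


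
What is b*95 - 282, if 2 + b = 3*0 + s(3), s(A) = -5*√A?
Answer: -472 - 475*√3 ≈ -1294.7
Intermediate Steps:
b = -2 - 5*√3 (b = -2 + (3*0 - 5*√3) = -2 + (0 - 5*√3) = -2 - 5*√3 ≈ -10.660)
b*95 - 282 = (-2 - 5*√3)*95 - 282 = (-190 - 475*√3) - 282 = -472 - 475*√3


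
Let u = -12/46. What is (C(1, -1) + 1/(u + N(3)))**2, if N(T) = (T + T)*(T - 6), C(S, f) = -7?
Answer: 8779369/176400 ≈ 49.770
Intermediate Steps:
u = -6/23 (u = -12*1/46 = -6/23 ≈ -0.26087)
N(T) = 2*T*(-6 + T) (N(T) = (2*T)*(-6 + T) = 2*T*(-6 + T))
(C(1, -1) + 1/(u + N(3)))**2 = (-7 + 1/(-6/23 + 2*3*(-6 + 3)))**2 = (-7 + 1/(-6/23 + 2*3*(-3)))**2 = (-7 + 1/(-6/23 - 18))**2 = (-7 + 1/(-420/23))**2 = (-7 - 23/420)**2 = (-2963/420)**2 = 8779369/176400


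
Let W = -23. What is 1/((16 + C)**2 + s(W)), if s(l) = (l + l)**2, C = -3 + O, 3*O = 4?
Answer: 9/20893 ≈ 0.00043077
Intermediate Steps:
O = 4/3 (O = (1/3)*4 = 4/3 ≈ 1.3333)
C = -5/3 (C = -3 + 4/3 = -5/3 ≈ -1.6667)
s(l) = 4*l**2 (s(l) = (2*l)**2 = 4*l**2)
1/((16 + C)**2 + s(W)) = 1/((16 - 5/3)**2 + 4*(-23)**2) = 1/((43/3)**2 + 4*529) = 1/(1849/9 + 2116) = 1/(20893/9) = 9/20893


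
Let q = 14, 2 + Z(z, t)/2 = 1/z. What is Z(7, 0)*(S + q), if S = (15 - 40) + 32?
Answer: -78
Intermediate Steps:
Z(z, t) = -4 + 2/z
S = 7 (S = -25 + 32 = 7)
Z(7, 0)*(S + q) = (-4 + 2/7)*(7 + 14) = (-4 + 2*(⅐))*21 = (-4 + 2/7)*21 = -26/7*21 = -78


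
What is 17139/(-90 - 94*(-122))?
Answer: 17139/11378 ≈ 1.5063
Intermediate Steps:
17139/(-90 - 94*(-122)) = 17139/(-90 + 11468) = 17139/11378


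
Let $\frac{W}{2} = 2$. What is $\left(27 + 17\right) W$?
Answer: $176$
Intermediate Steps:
$W = 4$ ($W = 2 \cdot 2 = 4$)
$\left(27 + 17\right) W = \left(27 + 17\right) 4 = 44 \cdot 4 = 176$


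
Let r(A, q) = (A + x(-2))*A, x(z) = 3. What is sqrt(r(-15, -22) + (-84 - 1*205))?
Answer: I*sqrt(109) ≈ 10.44*I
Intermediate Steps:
r(A, q) = A*(3 + A) (r(A, q) = (A + 3)*A = (3 + A)*A = A*(3 + A))
sqrt(r(-15, -22) + (-84 - 1*205)) = sqrt(-15*(3 - 15) + (-84 - 1*205)) = sqrt(-15*(-12) + (-84 - 205)) = sqrt(180 - 289) = sqrt(-109) = I*sqrt(109)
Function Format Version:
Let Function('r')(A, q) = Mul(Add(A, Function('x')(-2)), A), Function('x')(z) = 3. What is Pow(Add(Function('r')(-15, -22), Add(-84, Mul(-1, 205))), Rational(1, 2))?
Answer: Mul(I, Pow(109, Rational(1, 2))) ≈ Mul(10.440, I)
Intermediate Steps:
Function('r')(A, q) = Mul(A, Add(3, A)) (Function('r')(A, q) = Mul(Add(A, 3), A) = Mul(Add(3, A), A) = Mul(A, Add(3, A)))
Pow(Add(Function('r')(-15, -22), Add(-84, Mul(-1, 205))), Rational(1, 2)) = Pow(Add(Mul(-15, Add(3, -15)), Add(-84, Mul(-1, 205))), Rational(1, 2)) = Pow(Add(Mul(-15, -12), Add(-84, -205)), Rational(1, 2)) = Pow(Add(180, -289), Rational(1, 2)) = Pow(-109, Rational(1, 2)) = Mul(I, Pow(109, Rational(1, 2)))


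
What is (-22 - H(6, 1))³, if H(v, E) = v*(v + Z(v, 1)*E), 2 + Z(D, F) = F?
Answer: -140608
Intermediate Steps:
Z(D, F) = -2 + F
H(v, E) = v*(v - E) (H(v, E) = v*(v + (-2 + 1)*E) = v*(v - E))
(-22 - H(6, 1))³ = (-22 - 6*(6 - 1*1))³ = (-22 - 6*(6 - 1))³ = (-22 - 6*5)³ = (-22 - 1*30)³ = (-22 - 30)³ = (-52)³ = -140608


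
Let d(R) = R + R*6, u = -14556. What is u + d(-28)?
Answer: -14752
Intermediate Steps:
d(R) = 7*R (d(R) = R + 6*R = 7*R)
u + d(-28) = -14556 + 7*(-28) = -14556 - 196 = -14752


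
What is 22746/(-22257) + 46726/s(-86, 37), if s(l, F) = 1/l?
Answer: -29812784266/7419 ≈ -4.0184e+6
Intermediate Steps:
22746/(-22257) + 46726/s(-86, 37) = 22746/(-22257) + 46726/(1/(-86)) = 22746*(-1/22257) + 46726/(-1/86) = -7582/7419 + 46726*(-86) = -7582/7419 - 4018436 = -29812784266/7419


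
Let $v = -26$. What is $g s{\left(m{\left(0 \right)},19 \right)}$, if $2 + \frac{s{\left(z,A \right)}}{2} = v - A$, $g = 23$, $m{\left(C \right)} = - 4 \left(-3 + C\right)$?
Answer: $-2162$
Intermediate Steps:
$m{\left(C \right)} = 12 - 4 C$
$s{\left(z,A \right)} = -56 - 2 A$ ($s{\left(z,A \right)} = -4 + 2 \left(-26 - A\right) = -4 - \left(52 + 2 A\right) = -56 - 2 A$)
$g s{\left(m{\left(0 \right)},19 \right)} = 23 \left(-56 - 38\right) = 23 \left(-94\right) = -2162$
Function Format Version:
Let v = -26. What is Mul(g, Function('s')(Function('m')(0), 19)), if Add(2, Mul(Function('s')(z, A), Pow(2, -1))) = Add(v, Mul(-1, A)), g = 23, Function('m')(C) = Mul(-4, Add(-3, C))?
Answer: -2162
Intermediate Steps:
Function('m')(C) = Add(12, Mul(-4, C))
Function('s')(z, A) = Add(-56, Mul(-2, A)) (Function('s')(z, A) = Add(-4, Mul(2, Add(-26, Mul(-1, A)))) = Add(-4, Add(-52, Mul(-2, A))) = Add(-56, Mul(-2, A)))
Mul(g, Function('s')(Function('m')(0), 19)) = Mul(23, Add(-56, Mul(-2, 19))) = Mul(23, Add(-56, -38)) = Mul(23, -94) = -2162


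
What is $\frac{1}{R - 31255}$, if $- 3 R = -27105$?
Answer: $- \frac{1}{22220} \approx -4.5004 \cdot 10^{-5}$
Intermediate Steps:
$R = 9035$ ($R = \left(- \frac{1}{3}\right) \left(-27105\right) = 9035$)
$\frac{1}{R - 31255} = \frac{1}{9035 - 31255} = \frac{1}{-22220} = - \frac{1}{22220}$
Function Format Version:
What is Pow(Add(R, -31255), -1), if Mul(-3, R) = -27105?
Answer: Rational(-1, 22220) ≈ -4.5004e-5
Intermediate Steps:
R = 9035 (R = Mul(Rational(-1, 3), -27105) = 9035)
Pow(Add(R, -31255), -1) = Pow(Add(9035, -31255), -1) = Pow(-22220, -1) = Rational(-1, 22220)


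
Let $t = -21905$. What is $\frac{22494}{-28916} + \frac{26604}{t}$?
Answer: $- \frac{631006167}{316702490} \approx -1.9924$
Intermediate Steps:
$\frac{22494}{-28916} + \frac{26604}{t} = \frac{22494}{-28916} + \frac{26604}{-21905} = 22494 \left(- \frac{1}{28916}\right) + 26604 \left(- \frac{1}{21905}\right) = - \frac{11247}{14458} - \frac{26604}{21905} = - \frac{631006167}{316702490}$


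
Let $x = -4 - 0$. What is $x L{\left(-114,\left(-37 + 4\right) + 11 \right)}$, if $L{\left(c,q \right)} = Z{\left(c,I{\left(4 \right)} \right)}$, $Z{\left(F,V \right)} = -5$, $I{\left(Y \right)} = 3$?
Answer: $20$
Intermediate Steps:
$L{\left(c,q \right)} = -5$
$x = -4$ ($x = -4 + 0 = -4$)
$x L{\left(-114,\left(-37 + 4\right) + 11 \right)} = \left(-4\right) \left(-5\right) = 20$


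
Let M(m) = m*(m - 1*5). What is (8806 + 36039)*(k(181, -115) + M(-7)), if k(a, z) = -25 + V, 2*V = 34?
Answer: 3408220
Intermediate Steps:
V = 17 (V = (1/2)*34 = 17)
M(m) = m*(-5 + m) (M(m) = m*(m - 5) = m*(-5 + m))
k(a, z) = -8 (k(a, z) = -25 + 17 = -8)
(8806 + 36039)*(k(181, -115) + M(-7)) = (8806 + 36039)*(-8 - 7*(-5 - 7)) = 44845*(-8 - 7*(-12)) = 44845*(-8 + 84) = 44845*76 = 3408220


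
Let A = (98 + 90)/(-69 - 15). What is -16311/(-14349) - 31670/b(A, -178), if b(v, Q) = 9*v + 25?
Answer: -530079206/81311 ≈ -6519.2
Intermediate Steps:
A = -47/21 (A = 188/(-84) = 188*(-1/84) = -47/21 ≈ -2.2381)
b(v, Q) = 25 + 9*v
-16311/(-14349) - 31670/b(A, -178) = -16311/(-14349) - 31670/(25 + 9*(-47/21)) = -16311*(-1/14349) - 31670/(25 - 141/7) = 5437/4783 - 31670/34/7 = 5437/4783 - 31670*7/34 = 5437/4783 - 110845/17 = -530079206/81311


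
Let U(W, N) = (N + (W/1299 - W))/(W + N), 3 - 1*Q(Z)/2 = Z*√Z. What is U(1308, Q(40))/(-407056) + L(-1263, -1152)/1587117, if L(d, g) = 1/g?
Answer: 24309225704799223/7404860579693143851648 + 2830730*√10/4050004104497 ≈ 5.4931e-6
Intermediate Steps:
Q(Z) = 6 - 2*Z^(3/2) (Q(Z) = 6 - 2*Z*√Z = 6 - 2*Z^(3/2))
U(W, N) = (N - 1298*W/1299)/(N + W) (U(W, N) = (N + (W*(1/1299) - W))/(N + W) = (N + (W/1299 - W))/(N + W) = (N - 1298*W/1299)/(N + W))
U(1308, Q(40))/(-407056) + L(-1263, -1152)/1587117 = (((6 - 160*√10) - 1298/1299*1308)/((6 - 160*√10) + 1308))/(-407056) + 1/(-1152*1587117) = (((6 - 160*√10) - 565928/433)/((6 - 160*√10) + 1308))*(-1/407056) - 1/1152*1/1587117 = (((6 - 160*√10) - 565928/433)/((6 - 160*√10) + 1308))*(-1/407056) - 1/1828358784 = ((-563330/433 - 160*√10)/(1314 - 160*√10))*(-1/407056) - 1/1828358784 = -(-563330/433 - 160*√10)/(407056*(1314 - 160*√10)) - 1/1828358784 = -1/1828358784 - (-563330/433 - 160*√10)/(407056*(1314 - 160*√10))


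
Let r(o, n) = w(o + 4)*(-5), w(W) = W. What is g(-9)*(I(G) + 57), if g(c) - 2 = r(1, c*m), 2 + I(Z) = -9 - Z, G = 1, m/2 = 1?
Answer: -1035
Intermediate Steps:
m = 2 (m = 2*1 = 2)
I(Z) = -11 - Z (I(Z) = -2 + (-9 - Z) = -11 - Z)
r(o, n) = -20 - 5*o (r(o, n) = (o + 4)*(-5) = (4 + o)*(-5) = -20 - 5*o)
g(c) = -23 (g(c) = 2 + (-20 - 5*1) = 2 + (-20 - 5) = 2 - 25 = -23)
g(-9)*(I(G) + 57) = -23*((-11 - 1*1) + 57) = -23*((-11 - 1) + 57) = -23*(-12 + 57) = -23*45 = -1035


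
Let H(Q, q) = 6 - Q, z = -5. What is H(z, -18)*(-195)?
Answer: -2145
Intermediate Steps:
H(z, -18)*(-195) = (6 - 1*(-5))*(-195) = (6 + 5)*(-195) = 11*(-195) = -2145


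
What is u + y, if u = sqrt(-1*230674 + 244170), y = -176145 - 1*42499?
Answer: -218644 + 2*sqrt(3374) ≈ -2.1853e+5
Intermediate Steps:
y = -218644 (y = -176145 - 42499 = -218644)
u = 2*sqrt(3374) (u = sqrt(-230674 + 244170) = sqrt(13496) = 2*sqrt(3374) ≈ 116.17)
u + y = 2*sqrt(3374) - 218644 = -218644 + 2*sqrt(3374)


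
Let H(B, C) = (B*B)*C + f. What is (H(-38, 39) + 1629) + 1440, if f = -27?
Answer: 59358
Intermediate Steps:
H(B, C) = -27 + C*B² (H(B, C) = (B*B)*C - 27 = B²*C - 27 = C*B² - 27 = -27 + C*B²)
(H(-38, 39) + 1629) + 1440 = ((-27 + 39*(-38)²) + 1629) + 1440 = ((-27 + 39*1444) + 1629) + 1440 = ((-27 + 56316) + 1629) + 1440 = (56289 + 1629) + 1440 = 57918 + 1440 = 59358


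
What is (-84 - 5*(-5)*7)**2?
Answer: 8281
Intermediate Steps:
(-84 - 5*(-5)*7)**2 = (-84 + 25*7)**2 = (-84 + 175)**2 = 91**2 = 8281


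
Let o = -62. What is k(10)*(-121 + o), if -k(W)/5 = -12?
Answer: -10980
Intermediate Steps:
k(W) = 60 (k(W) = -5*(-12) = 60)
k(10)*(-121 + o) = 60*(-121 - 62) = 60*(-183) = -10980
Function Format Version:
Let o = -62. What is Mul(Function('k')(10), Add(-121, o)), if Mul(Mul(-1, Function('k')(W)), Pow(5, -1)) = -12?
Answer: -10980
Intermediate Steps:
Function('k')(W) = 60 (Function('k')(W) = Mul(-5, -12) = 60)
Mul(Function('k')(10), Add(-121, o)) = Mul(60, Add(-121, -62)) = Mul(60, -183) = -10980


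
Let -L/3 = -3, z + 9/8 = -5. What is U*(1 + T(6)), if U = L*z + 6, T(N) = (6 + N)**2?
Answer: -56985/8 ≈ -7123.1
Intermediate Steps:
z = -49/8 (z = -9/8 - 5 = -49/8 ≈ -6.1250)
L = 9 (L = -3*(-3) = 9)
U = -393/8 (U = 9*(-49/8) + 6 = -441/8 + 6 = -393/8 ≈ -49.125)
U*(1 + T(6)) = -393*(1 + (6 + 6)**2)/8 = -393*(1 + 12**2)/8 = -393*(1 + 144)/8 = -393/8*145 = -56985/8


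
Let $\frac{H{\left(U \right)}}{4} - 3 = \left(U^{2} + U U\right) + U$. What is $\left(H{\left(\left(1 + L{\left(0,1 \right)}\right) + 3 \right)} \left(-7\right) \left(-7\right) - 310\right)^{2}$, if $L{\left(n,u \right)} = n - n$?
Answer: $53787556$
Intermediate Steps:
$L{\left(n,u \right)} = 0$
$H{\left(U \right)} = 12 + 4 U + 8 U^{2}$ ($H{\left(U \right)} = 12 + 4 \left(\left(U^{2} + U U\right) + U\right) = 12 + 4 \left(\left(U^{2} + U^{2}\right) + U\right) = 12 + 4 \left(2 U^{2} + U\right) = 12 + 4 \left(U + 2 U^{2}\right) = 12 + \left(4 U + 8 U^{2}\right) = 12 + 4 U + 8 U^{2}$)
$\left(H{\left(\left(1 + L{\left(0,1 \right)}\right) + 3 \right)} \left(-7\right) \left(-7\right) - 310\right)^{2} = \left(\left(12 + 4 \left(\left(1 + 0\right) + 3\right) + 8 \left(\left(1 + 0\right) + 3\right)^{2}\right) \left(-7\right) \left(-7\right) - 310\right)^{2} = \left(\left(12 + 4 \left(1 + 3\right) + 8 \left(1 + 3\right)^{2}\right) \left(-7\right) \left(-7\right) - 310\right)^{2} = \left(\left(12 + 4 \cdot 4 + 8 \cdot 4^{2}\right) \left(-7\right) \left(-7\right) - 310\right)^{2} = \left(\left(12 + 16 + 8 \cdot 16\right) \left(-7\right) \left(-7\right) - 310\right)^{2} = \left(\left(12 + 16 + 128\right) \left(-7\right) \left(-7\right) - 310\right)^{2} = \left(156 \left(-7\right) \left(-7\right) - 310\right)^{2} = \left(\left(-1092\right) \left(-7\right) - 310\right)^{2} = \left(7644 - 310\right)^{2} = 7334^{2} = 53787556$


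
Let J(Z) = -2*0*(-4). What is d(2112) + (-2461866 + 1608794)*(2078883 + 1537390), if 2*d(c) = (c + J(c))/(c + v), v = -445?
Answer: -5142597048172496/1667 ≈ -3.0849e+12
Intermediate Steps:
J(Z) = 0 (J(Z) = 0*(-4) = 0)
d(c) = c/(2*(-445 + c)) (d(c) = ((c + 0)/(c - 445))/2 = (c/(-445 + c))/2 = c/(2*(-445 + c)))
d(2112) + (-2461866 + 1608794)*(2078883 + 1537390) = (½)*2112/(-445 + 2112) + (-2461866 + 1608794)*(2078883 + 1537390) = (½)*2112/1667 - 853072*3616273 = (½)*2112*(1/1667) - 3084941240656 = 1056/1667 - 3084941240656 = -5142597048172496/1667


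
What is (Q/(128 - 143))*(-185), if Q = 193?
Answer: 7141/3 ≈ 2380.3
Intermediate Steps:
(Q/(128 - 143))*(-185) = (193/(128 - 143))*(-185) = (193/(-15))*(-185) = (193*(-1/15))*(-185) = -193/15*(-185) = 7141/3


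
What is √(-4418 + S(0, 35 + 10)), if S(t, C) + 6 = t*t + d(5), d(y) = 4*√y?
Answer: 2*√(-1106 + √5) ≈ 66.446*I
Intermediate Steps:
S(t, C) = -6 + t² + 4*√5 (S(t, C) = -6 + (t*t + 4*√5) = -6 + (t² + 4*√5) = -6 + t² + 4*√5)
√(-4418 + S(0, 35 + 10)) = √(-4418 + (-6 + 0² + 4*√5)) = √(-4418 + (-6 + 0 + 4*√5)) = √(-4418 + (-6 + 4*√5)) = √(-4424 + 4*√5)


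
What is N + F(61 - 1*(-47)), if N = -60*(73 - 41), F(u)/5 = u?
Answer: -1380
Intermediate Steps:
F(u) = 5*u
N = -1920 (N = -60*32 = -1920)
N + F(61 - 1*(-47)) = -1920 + 5*(61 - 1*(-47)) = -1920 + 5*(61 + 47) = -1920 + 5*108 = -1920 + 540 = -1380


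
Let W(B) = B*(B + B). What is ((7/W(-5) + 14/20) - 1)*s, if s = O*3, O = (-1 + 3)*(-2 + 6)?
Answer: -96/25 ≈ -3.8400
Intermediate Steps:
W(B) = 2*B² (W(B) = B*(2*B) = 2*B²)
O = 8 (O = 2*4 = 8)
s = 24 (s = 8*3 = 24)
((7/W(-5) + 14/20) - 1)*s = ((7/((2*(-5)²)) + 14/20) - 1)*24 = ((7/((2*25)) + 14*(1/20)) - 1)*24 = ((7/50 + 7/10) - 1)*24 = (21/25 - 1)*24 = -4/25*24 = -96/25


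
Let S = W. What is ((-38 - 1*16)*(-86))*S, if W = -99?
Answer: -459756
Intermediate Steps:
S = -99
((-38 - 1*16)*(-86))*S = ((-38 - 1*16)*(-86))*(-99) = ((-38 - 16)*(-86))*(-99) = -54*(-86)*(-99) = 4644*(-99) = -459756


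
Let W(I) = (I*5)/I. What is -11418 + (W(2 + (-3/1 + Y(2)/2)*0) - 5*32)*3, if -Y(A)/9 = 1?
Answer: -11883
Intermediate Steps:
Y(A) = -9 (Y(A) = -9*1 = -9)
W(I) = 5 (W(I) = (5*I)/I = 5)
-11418 + (W(2 + (-3/1 + Y(2)/2)*0) - 5*32)*3 = -11418 + (5 - 5*32)*3 = -11418 + (5 - 160)*3 = -11418 - 155*3 = -11418 - 465 = -11883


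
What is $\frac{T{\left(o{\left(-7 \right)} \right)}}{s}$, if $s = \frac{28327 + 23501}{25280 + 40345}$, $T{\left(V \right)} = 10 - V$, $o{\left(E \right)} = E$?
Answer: $\frac{53125}{2468} \approx 21.526$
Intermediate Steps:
$s = \frac{2468}{3125}$ ($s = \frac{51828}{65625} = 51828 \cdot \frac{1}{65625} = \frac{2468}{3125} \approx 0.78976$)
$\frac{T{\left(o{\left(-7 \right)} \right)}}{s} = \frac{10 - -7}{\frac{2468}{3125}} = \left(10 + 7\right) \frac{3125}{2468} = 17 \cdot \frac{3125}{2468} = \frac{53125}{2468}$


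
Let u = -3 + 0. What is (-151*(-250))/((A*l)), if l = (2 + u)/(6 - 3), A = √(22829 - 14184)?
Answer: -22650*√8645/1729 ≈ -1218.0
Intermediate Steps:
u = -3
A = √8645 ≈ 92.979
l = -⅓ (l = (2 - 3)/(6 - 3) = -1/3 = -1*⅓ = -⅓ ≈ -0.33333)
(-151*(-250))/((A*l)) = (-151*(-250))/((√8645*(-⅓))) = 37750/((-√8645/3)) = 37750*(-3*√8645/8645) = -22650*√8645/1729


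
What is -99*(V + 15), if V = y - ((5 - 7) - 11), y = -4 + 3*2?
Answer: -2970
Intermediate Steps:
y = 2 (y = -4 + 6 = 2)
V = 15 (V = 2 - ((5 - 7) - 11) = 2 - (-2 - 11) = 2 - 1*(-13) = 2 + 13 = 15)
-99*(V + 15) = -99*(15 + 15) = -99*30 = -2970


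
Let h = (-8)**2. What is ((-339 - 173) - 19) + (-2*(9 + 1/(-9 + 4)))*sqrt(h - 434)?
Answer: -531 - 88*I*sqrt(370)/5 ≈ -531.0 - 338.54*I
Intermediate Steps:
h = 64
((-339 - 173) - 19) + (-2*(9 + 1/(-9 + 4)))*sqrt(h - 434) = ((-339 - 173) - 19) + (-2*(9 + 1/(-9 + 4)))*sqrt(64 - 434) = (-512 - 19) + (-2*(9 + 1/(-5)))*sqrt(-370) = -531 + (-2*(9 - 1/5))*(I*sqrt(370)) = -531 + (-2*44/5)*(I*sqrt(370)) = -531 - 88*I*sqrt(370)/5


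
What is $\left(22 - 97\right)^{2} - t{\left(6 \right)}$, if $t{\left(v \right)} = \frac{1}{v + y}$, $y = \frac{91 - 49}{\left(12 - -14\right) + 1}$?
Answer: $\frac{382491}{68} \approx 5624.9$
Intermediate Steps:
$y = \frac{14}{9}$ ($y = \frac{42}{\left(12 + 14\right) + 1} = \frac{42}{26 + 1} = \frac{42}{27} = 42 \cdot \frac{1}{27} = \frac{14}{9} \approx 1.5556$)
$t{\left(v \right)} = \frac{1}{\frac{14}{9} + v}$ ($t{\left(v \right)} = \frac{1}{v + \frac{14}{9}} = \frac{1}{\frac{14}{9} + v}$)
$\left(22 - 97\right)^{2} - t{\left(6 \right)} = \left(22 - 97\right)^{2} - \frac{9}{14 + 9 \cdot 6} = \left(-75\right)^{2} - \frac{9}{14 + 54} = 5625 - \frac{9}{68} = \frac{382491}{68}$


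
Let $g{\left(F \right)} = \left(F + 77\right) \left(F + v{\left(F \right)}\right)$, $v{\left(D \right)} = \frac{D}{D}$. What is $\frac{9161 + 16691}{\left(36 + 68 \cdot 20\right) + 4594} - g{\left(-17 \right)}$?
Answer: $\frac{2888126}{2995} \approx 964.32$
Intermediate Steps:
$v{\left(D \right)} = 1$
$g{\left(F \right)} = \left(1 + F\right) \left(77 + F\right)$ ($g{\left(F \right)} = \left(F + 77\right) \left(F + 1\right) = \left(77 + F\right) \left(1 + F\right) = \left(1 + F\right) \left(77 + F\right)$)
$\frac{9161 + 16691}{\left(36 + 68 \cdot 20\right) + 4594} - g{\left(-17 \right)} = \frac{9161 + 16691}{\left(36 + 68 \cdot 20\right) + 4594} - \left(77 + \left(-17\right)^{2} + 78 \left(-17\right)\right) = \frac{25852}{\left(36 + 1360\right) + 4594} - \left(77 + 289 - 1326\right) = \frac{25852}{1396 + 4594} - -960 = \frac{25852}{5990} + 960 = 25852 \cdot \frac{1}{5990} + 960 = \frac{12926}{2995} + 960 = \frac{2888126}{2995}$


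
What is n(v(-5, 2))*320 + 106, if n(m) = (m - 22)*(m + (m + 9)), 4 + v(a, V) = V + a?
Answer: 46506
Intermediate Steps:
v(a, V) = -4 + V + a (v(a, V) = -4 + (V + a) = -4 + V + a)
n(m) = (-22 + m)*(9 + 2*m) (n(m) = (-22 + m)*(m + (9 + m)) = (-22 + m)*(9 + 2*m))
n(v(-5, 2))*320 + 106 = (-198 - 35*(-4 + 2 - 5) + 2*(-4 + 2 - 5)**2)*320 + 106 = (-198 - 35*(-7) + 2*(-7)**2)*320 + 106 = (-198 + 245 + 2*49)*320 + 106 = (-198 + 245 + 98)*320 + 106 = 145*320 + 106 = 46400 + 106 = 46506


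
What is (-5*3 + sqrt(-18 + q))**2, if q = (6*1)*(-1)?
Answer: 201 - 60*I*sqrt(6) ≈ 201.0 - 146.97*I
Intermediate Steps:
q = -6 (q = 6*(-1) = -6)
(-5*3 + sqrt(-18 + q))**2 = (-5*3 + sqrt(-18 - 6))**2 = (-15 + sqrt(-24))**2 = (-15 + 2*I*sqrt(6))**2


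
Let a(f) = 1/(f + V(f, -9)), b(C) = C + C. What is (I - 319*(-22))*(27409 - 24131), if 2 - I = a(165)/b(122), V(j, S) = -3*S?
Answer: 539022779801/23424 ≈ 2.3012e+7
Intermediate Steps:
b(C) = 2*C
a(f) = 1/(27 + f) (a(f) = 1/(f - 3*(-9)) = 1/(f + 27) = 1/(27 + f))
I = 93695/46848 (I = 2 - 1/((27 + 165)*(2*122)) = 2 - 1/(192*244) = 2 - 1*1/46848 = 2 - 1/46848 = 93695/46848 ≈ 2.0000)
(I - 319*(-22))*(27409 - 24131) = (93695/46848 - 319*(-22))*(27409 - 24131) = (93695/46848 + 7018)*3278 = (328872959/46848)*3278 = 539022779801/23424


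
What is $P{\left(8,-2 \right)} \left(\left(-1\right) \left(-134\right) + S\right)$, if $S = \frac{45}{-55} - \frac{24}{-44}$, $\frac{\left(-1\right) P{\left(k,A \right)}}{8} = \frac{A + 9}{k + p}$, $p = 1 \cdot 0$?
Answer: $- \frac{10297}{11} \approx -936.09$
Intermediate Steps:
$p = 0$
$P{\left(k,A \right)} = - \frac{8 \left(9 + A\right)}{k}$ ($P{\left(k,A \right)} = - 8 \frac{A + 9}{k + 0} = - 8 \frac{9 + A}{k} = - \frac{8 \left(9 + A\right)}{k}$)
$S = - \frac{3}{11}$ ($S = 45 \left(- \frac{1}{55}\right) - - \frac{6}{11} = - \frac{9}{11} + \frac{6}{11} = - \frac{3}{11} \approx -0.27273$)
$P{\left(8,-2 \right)} \left(\left(-1\right) \left(-134\right) + S\right) = \frac{8 \left(-9 - -2\right)}{8} \left(\left(-1\right) \left(-134\right) - \frac{3}{11}\right) = 8 \cdot \frac{1}{8} \left(-9 + 2\right) \left(134 - \frac{3}{11}\right) = 8 \cdot \frac{1}{8} \left(-7\right) \frac{1471}{11} = \left(-7\right) \frac{1471}{11} = - \frac{10297}{11}$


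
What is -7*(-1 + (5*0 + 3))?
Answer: -14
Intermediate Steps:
-7*(-1 + (5*0 + 3)) = -7*(-1 + (0 + 3)) = -7*(-1 + 3) = -7*2 = -14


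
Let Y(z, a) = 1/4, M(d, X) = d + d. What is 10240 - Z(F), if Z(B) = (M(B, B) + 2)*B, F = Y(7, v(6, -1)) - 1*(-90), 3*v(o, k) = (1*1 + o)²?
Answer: -49845/8 ≈ -6230.6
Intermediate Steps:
v(o, k) = (1 + o)²/3 (v(o, k) = (1*1 + o)²/3 = (1 + o)²/3)
M(d, X) = 2*d
Y(z, a) = ¼
F = 361/4 (F = ¼ - 1*(-90) = ¼ + 90 = 361/4 ≈ 90.250)
Z(B) = B*(2 + 2*B) (Z(B) = (2*B + 2)*B = (2 + 2*B)*B = B*(2 + 2*B))
10240 - Z(F) = 10240 - 2*361*(1 + 361/4)/4 = 10240 - 2*361*365/(4*4) = 10240 - 1*131765/8 = 10240 - 131765/8 = -49845/8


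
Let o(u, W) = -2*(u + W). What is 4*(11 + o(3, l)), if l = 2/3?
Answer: 44/3 ≈ 14.667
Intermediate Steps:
l = 2/3 (l = 2*(1/3) = 2/3 ≈ 0.66667)
o(u, W) = -2*W - 2*u (o(u, W) = -2*(W + u) = -2*W - 2*u)
4*(11 + o(3, l)) = 4*(11 + (-2*2/3 - 2*3)) = 4*(11 + (-4/3 - 6)) = 4*(11 - 22/3) = 4*(11/3) = 44/3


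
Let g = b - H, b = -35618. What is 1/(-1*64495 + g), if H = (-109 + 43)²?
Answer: -1/104469 ≈ -9.5722e-6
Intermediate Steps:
H = 4356 (H = (-66)² = 4356)
g = -39974 (g = -35618 - 1*4356 = -35618 - 4356 = -39974)
1/(-1*64495 + g) = 1/(-1*64495 - 39974) = 1/(-64495 - 39974) = 1/(-104469) = -1/104469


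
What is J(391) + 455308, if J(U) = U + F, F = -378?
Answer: 455321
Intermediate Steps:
J(U) = -378 + U (J(U) = U - 378 = -378 + U)
J(391) + 455308 = (-378 + 391) + 455308 = 13 + 455308 = 455321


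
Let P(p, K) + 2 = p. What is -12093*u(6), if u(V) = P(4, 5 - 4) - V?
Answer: 48372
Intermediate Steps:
P(p, K) = -2 + p
u(V) = 2 - V (u(V) = (-2 + 4) - V = 2 - V)
-12093*u(6) = -12093*(2 - 1*6) = -12093*(2 - 6) = -12093*(-4) = 48372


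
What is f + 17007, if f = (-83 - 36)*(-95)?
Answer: 28312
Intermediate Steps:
f = 11305 (f = -119*(-95) = 11305)
f + 17007 = 11305 + 17007 = 28312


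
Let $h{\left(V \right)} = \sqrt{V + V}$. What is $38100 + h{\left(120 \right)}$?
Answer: $38100 + 4 \sqrt{15} \approx 38116.0$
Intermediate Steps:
$h{\left(V \right)} = \sqrt{2} \sqrt{V}$ ($h{\left(V \right)} = \sqrt{2 V} = \sqrt{2} \sqrt{V}$)
$38100 + h{\left(120 \right)} = 38100 + \sqrt{2} \sqrt{120} = 38100 + \sqrt{2} \cdot 2 \sqrt{30} = 38100 + 4 \sqrt{15}$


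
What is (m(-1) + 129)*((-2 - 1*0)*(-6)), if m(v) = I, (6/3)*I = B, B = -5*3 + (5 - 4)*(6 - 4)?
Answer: 1470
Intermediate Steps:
B = -13 (B = -15 + 1*2 = -15 + 2 = -13)
I = -13/2 (I = (1/2)*(-13) = -13/2 ≈ -6.5000)
m(v) = -13/2
(m(-1) + 129)*((-2 - 1*0)*(-6)) = (-13/2 + 129)*((-2 - 1*0)*(-6)) = 245*((-2 + 0)*(-6))/2 = 245*(-2*(-6))/2 = (245/2)*12 = 1470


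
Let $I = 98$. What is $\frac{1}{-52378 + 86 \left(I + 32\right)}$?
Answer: $- \frac{1}{41198} \approx -2.4273 \cdot 10^{-5}$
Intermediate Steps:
$\frac{1}{-52378 + 86 \left(I + 32\right)} = \frac{1}{-52378 + 86 \left(98 + 32\right)} = \frac{1}{-52378 + 86 \cdot 130} = \frac{1}{-52378 + 11180} = \frac{1}{-41198} = - \frac{1}{41198}$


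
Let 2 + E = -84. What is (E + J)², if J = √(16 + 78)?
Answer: (86 - √94)² ≈ 5822.4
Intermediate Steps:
E = -86 (E = -2 - 84 = -86)
J = √94 ≈ 9.6954
(E + J)² = (-86 + √94)²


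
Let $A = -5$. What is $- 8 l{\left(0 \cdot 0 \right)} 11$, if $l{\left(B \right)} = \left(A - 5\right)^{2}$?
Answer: $-8800$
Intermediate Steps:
$l{\left(B \right)} = 100$ ($l{\left(B \right)} = \left(-5 - 5\right)^{2} = \left(-10\right)^{2} = 100$)
$- 8 l{\left(0 \cdot 0 \right)} 11 = \left(-8\right) 100 \cdot 11 = \left(-800\right) 11 = -8800$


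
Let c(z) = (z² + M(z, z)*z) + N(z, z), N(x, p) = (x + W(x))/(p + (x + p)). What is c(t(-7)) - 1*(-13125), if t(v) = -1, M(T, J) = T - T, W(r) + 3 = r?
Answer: 39383/3 ≈ 13128.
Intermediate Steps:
W(r) = -3 + r
M(T, J) = 0
N(x, p) = (-3 + 2*x)/(x + 2*p) (N(x, p) = (x + (-3 + x))/(p + (x + p)) = (-3 + 2*x)/(p + (p + x)) = (-3 + 2*x)/(x + 2*p))
c(z) = z² + (-3 + 2*z)/(3*z) (c(z) = (z² + 0*z) + (-3 + 2*z)/(z + 2*z) = (z² + 0) + (-3 + 2*z)/((3*z)) = z² + (1/(3*z))*(-3 + 2*z) = z² + (-3 + 2*z)/(3*z))
c(t(-7)) - 1*(-13125) = (⅔ + (-1)² - 1/(-1)) - 1*(-13125) = (⅔ + 1 - 1*(-1)) + 13125 = (⅔ + 1 + 1) + 13125 = 8/3 + 13125 = 39383/3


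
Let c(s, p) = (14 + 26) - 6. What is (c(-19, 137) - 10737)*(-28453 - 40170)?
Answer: 734471969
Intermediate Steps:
c(s, p) = 34 (c(s, p) = 40 - 6 = 34)
(c(-19, 137) - 10737)*(-28453 - 40170) = (34 - 10737)*(-28453 - 40170) = -10703*(-68623) = 734471969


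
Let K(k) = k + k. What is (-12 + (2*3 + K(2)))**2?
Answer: 4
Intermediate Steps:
K(k) = 2*k
(-12 + (2*3 + K(2)))**2 = (-12 + (2*3 + 2*2))**2 = (-12 + (6 + 4))**2 = (-12 + 10)**2 = (-2)**2 = 4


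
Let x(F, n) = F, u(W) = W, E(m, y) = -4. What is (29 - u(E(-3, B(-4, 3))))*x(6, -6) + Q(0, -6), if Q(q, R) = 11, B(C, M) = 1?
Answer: 209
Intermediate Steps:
(29 - u(E(-3, B(-4, 3))))*x(6, -6) + Q(0, -6) = (29 - 1*(-4))*6 + 11 = (29 + 4)*6 + 11 = 33*6 + 11 = 198 + 11 = 209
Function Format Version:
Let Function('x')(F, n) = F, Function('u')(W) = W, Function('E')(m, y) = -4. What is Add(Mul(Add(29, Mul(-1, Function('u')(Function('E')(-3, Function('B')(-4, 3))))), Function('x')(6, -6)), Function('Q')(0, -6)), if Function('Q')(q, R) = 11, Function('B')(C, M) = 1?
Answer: 209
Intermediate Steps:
Add(Mul(Add(29, Mul(-1, Function('u')(Function('E')(-3, Function('B')(-4, 3))))), Function('x')(6, -6)), Function('Q')(0, -6)) = Add(Mul(Add(29, Mul(-1, -4)), 6), 11) = Add(Mul(Add(29, 4), 6), 11) = Add(Mul(33, 6), 11) = Add(198, 11) = 209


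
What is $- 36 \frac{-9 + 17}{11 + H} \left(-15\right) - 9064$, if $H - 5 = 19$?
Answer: $- \frac{62584}{7} \approx -8940.6$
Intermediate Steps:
$H = 24$ ($H = 5 + 19 = 24$)
$- 36 \frac{-9 + 17}{11 + H} \left(-15\right) - 9064 = - 36 \frac{-9 + 17}{11 + 24} \left(-15\right) - 9064 = - 36 \cdot \frac{8}{35} \left(-15\right) - 9064 = - 36 \cdot 8 \cdot \frac{1}{35} \left(-15\right) - 9064 = \left(-36\right) \frac{8}{35} \left(-15\right) - 9064 = \left(- \frac{288}{35}\right) \left(-15\right) - 9064 = \frac{864}{7} - 9064 = - \frac{62584}{7}$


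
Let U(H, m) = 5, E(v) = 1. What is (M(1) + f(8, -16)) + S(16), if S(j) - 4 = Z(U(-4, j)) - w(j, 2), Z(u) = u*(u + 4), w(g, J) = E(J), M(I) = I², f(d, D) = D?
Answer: 33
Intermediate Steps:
w(g, J) = 1
Z(u) = u*(4 + u)
S(j) = 48 (S(j) = 4 + (5*(4 + 5) - 1*1) = 4 + (5*9 - 1) = 4 + (45 - 1) = 4 + 44 = 48)
(M(1) + f(8, -16)) + S(16) = (1² - 16) + 48 = (1 - 16) + 48 = -15 + 48 = 33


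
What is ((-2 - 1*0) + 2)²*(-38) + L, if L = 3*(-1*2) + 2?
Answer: -4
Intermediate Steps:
L = -4 (L = 3*(-2) + 2 = -6 + 2 = -4)
((-2 - 1*0) + 2)²*(-38) + L = ((-2 - 1*0) + 2)²*(-38) - 4 = ((-2 + 0) + 2)²*(-38) - 4 = (-2 + 2)²*(-38) - 4 = 0²*(-38) - 4 = 0*(-38) - 4 = 0 - 4 = -4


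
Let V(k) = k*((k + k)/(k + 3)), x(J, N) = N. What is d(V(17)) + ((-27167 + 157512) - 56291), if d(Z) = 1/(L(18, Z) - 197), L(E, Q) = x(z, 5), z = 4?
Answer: 14218367/192 ≈ 74054.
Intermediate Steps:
L(E, Q) = 5
V(k) = 2*k²/(3 + k) (V(k) = k*((2*k)/(3 + k)) = k*(2*k/(3 + k)) = 2*k²/(3 + k))
d(Z) = -1/192 (d(Z) = 1/(5 - 197) = 1/(-192) = -1/192)
d(V(17)) + ((-27167 + 157512) - 56291) = -1/192 + ((-27167 + 157512) - 56291) = -1/192 + (130345 - 56291) = -1/192 + 74054 = 14218367/192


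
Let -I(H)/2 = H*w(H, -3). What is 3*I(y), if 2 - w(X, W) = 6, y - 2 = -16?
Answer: -336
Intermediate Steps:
y = -14 (y = 2 - 16 = -14)
w(X, W) = -4 (w(X, W) = 2 - 1*6 = 2 - 6 = -4)
I(H) = 8*H (I(H) = -2*H*(-4) = -(-8)*H = 8*H)
3*I(y) = 3*(8*(-14)) = 3*(-112) = -336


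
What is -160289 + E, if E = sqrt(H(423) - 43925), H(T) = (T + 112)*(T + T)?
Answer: -160289 + sqrt(408685) ≈ -1.5965e+5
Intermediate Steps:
H(T) = 2*T*(112 + T) (H(T) = (112 + T)*(2*T) = 2*T*(112 + T))
E = sqrt(408685) (E = sqrt(2*423*(112 + 423) - 43925) = sqrt(2*423*535 - 43925) = sqrt(452610 - 43925) = sqrt(408685) ≈ 639.29)
-160289 + E = -160289 + sqrt(408685)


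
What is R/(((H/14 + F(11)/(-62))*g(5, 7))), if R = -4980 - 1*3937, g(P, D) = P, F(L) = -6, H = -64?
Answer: 1934989/4855 ≈ 398.56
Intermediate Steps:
R = -8917 (R = -4980 - 3937 = -8917)
R/(((H/14 + F(11)/(-62))*g(5, 7))) = -8917*1/(5*(-64/14 - 6/(-62))) = -8917*1/(5*(-64*1/14 - 6*(-1/62))) = -8917*1/(5*(-32/7 + 3/31)) = -8917/((-971/217*5)) = -8917/(-4855/217) = -8917*(-217/4855) = 1934989/4855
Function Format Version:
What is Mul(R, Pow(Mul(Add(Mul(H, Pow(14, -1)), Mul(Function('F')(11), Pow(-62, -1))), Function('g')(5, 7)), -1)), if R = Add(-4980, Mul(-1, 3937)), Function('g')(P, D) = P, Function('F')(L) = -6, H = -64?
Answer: Rational(1934989, 4855) ≈ 398.56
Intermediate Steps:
R = -8917 (R = Add(-4980, -3937) = -8917)
Mul(R, Pow(Mul(Add(Mul(H, Pow(14, -1)), Mul(Function('F')(11), Pow(-62, -1))), Function('g')(5, 7)), -1)) = Mul(-8917, Pow(Mul(Add(Mul(-64, Pow(14, -1)), Mul(-6, Pow(-62, -1))), 5), -1)) = Mul(-8917, Pow(Mul(Add(Mul(-64, Rational(1, 14)), Mul(-6, Rational(-1, 62))), 5), -1)) = Mul(-8917, Pow(Mul(Add(Rational(-32, 7), Rational(3, 31)), 5), -1)) = Mul(-8917, Pow(Mul(Rational(-971, 217), 5), -1)) = Mul(-8917, Pow(Rational(-4855, 217), -1)) = Mul(-8917, Rational(-217, 4855)) = Rational(1934989, 4855)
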